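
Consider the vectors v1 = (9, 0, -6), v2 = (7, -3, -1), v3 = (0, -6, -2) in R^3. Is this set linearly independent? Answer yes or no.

yes

Form the matrix with these vectors as rows and row reduce.
R2 ← R2 − (7/9)·R1: [0, -3, 11/3]
R3 ← R3 − (2)·R2: [0, 0, -28/3]
3 nonzero rows, so the 3 vectors span a space of dimension 3.
Since 3 = 3, the vectors are linearly independent.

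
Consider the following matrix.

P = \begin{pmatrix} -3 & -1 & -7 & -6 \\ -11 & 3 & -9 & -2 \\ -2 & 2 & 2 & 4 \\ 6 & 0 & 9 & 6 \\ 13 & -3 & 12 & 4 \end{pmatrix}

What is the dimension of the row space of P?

Row reduce to echelon form.
R2 ← R2 − (11/3)·R1: [0, 20/3, 50/3, 20]
R3 ← R3 − (2/3)·R1: [0, 8/3, 20/3, 8]
R4 ← R4 + (2)·R1: [0, -2, -5, -6]
R5 ← R5 + (13/3)·R1: [0, -22/3, -55/3, -22]
R3 ← R3 − (2/5)·R2: [0, 0, 0, 0]
R4 ← R4 + (3/10)·R2: [0, 0, 0, 0]
R5 ← R5 + (11/10)·R2: [0, 0, 0, 0]
Echelon form has 2 nonzero rows, so rank(P) = 2.
The row space has dimension equal to the rank: 2.

2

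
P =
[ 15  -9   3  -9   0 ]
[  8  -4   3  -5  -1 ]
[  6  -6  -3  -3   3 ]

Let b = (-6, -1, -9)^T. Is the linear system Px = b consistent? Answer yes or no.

Row reduce the augmented matrix [P | b].
R2 ← R2 − (8/15)·R1: [0, 4/5, 7/5, -1/5, -1, 11/5]
R3 ← R3 − (2/5)·R1: [0, -12/5, -21/5, 3/5, 3, -33/5]
R3 ← R3 + (3)·R2: [0, 0, 0, 0, 0, 0]
The echelon form has 2 nonzero rows, and every pivot lies in the first 5 columns, so rank(P) = rank([P|b]) = 2.
The system is consistent.

yes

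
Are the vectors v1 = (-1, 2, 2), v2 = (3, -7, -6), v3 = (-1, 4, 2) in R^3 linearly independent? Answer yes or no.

no

Form the matrix with these vectors as rows and row reduce.
R2 ← R2 + (3)·R1: [0, -1, 0]
R3 ← R3 − R1: [0, 2, 0]
R3 ← R3 + (2)·R2: [0, 0, 0]
2 nonzero rows, so the 3 vectors span a space of dimension 2.
Since 2 < 3, the vectors are linearly dependent.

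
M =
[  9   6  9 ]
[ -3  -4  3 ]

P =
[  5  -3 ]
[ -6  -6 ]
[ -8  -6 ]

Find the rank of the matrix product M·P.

2

First compute MP:
[[-63, -117],
 [-15,  15]]
Now row reduce the product.
R2 ← R2 − (5/21)·R1: [0, 300/7]
2 nonzero rows, so rank(MP) = 2.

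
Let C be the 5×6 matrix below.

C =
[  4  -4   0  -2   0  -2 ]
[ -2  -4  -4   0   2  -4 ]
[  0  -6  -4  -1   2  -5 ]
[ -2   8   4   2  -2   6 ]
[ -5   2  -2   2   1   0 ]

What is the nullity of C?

4

Row reduce to echelon form.
R2 ← R2 + (1/2)·R1: [0, -6, -4, -1, 2, -5]
R4 ← R4 + (1/2)·R1: [0, 6, 4, 1, -2, 5]
R5 ← R5 + (5/4)·R1: [0, -3, -2, -1/2, 1, -5/2]
R3 ← R3 − R2: [0, 0, 0, 0, 0, 0]
R4 ← R4 + R2: [0, 0, 0, 0, 0, 0]
R5 ← R5 − (1/2)·R2: [0, 0, 0, 0, 0, 0]
2 nonzero rows, so rank(C) = 2.
C has 6 columns; by rank–nullity, nullity = 6 − 2 = 4.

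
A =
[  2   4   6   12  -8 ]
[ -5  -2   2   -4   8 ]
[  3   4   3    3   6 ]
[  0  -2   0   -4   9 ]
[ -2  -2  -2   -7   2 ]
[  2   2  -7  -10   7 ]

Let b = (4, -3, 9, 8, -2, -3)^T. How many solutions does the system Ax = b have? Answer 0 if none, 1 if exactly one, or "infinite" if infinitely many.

Row reduce the augmented matrix [A | b].
R2 ← R2 + (5/2)·R1: [0, 8, 17, 26, -12, 7]
R3 ← R3 − (3/2)·R1: [0, -2, -6, -15, 18, 3]
R5 ← R5 + R1: [0, 2, 4, 5, -6, 2]
R6 ← R6 − R1: [0, -2, -13, -22, 15, -7]
R3 ← R3 + (1/4)·R2: [0, 0, -7/4, -17/2, 15, 19/4]
R4 ← R4 + (1/4)·R2: [0, 0, 17/4, 5/2, 6, 39/4]
R5 ← R5 − (1/4)·R2: [0, 0, -1/4, -3/2, -3, 1/4]
R6 ← R6 + (1/4)·R2: [0, 0, -35/4, -31/2, 12, -21/4]
R4 ← R4 + (17/7)·R3: [0, 0, 0, -127/7, 297/7, 149/7]
R5 ← R5 − (1/7)·R3: [0, 0, 0, -2/7, -36/7, -3/7]
R6 ← R6 − (5)·R3: [0, 0, 0, 27, -63, -29]
R5 ← R5 − (2/127)·R4: [0, 0, 0, 0, -738/127, -97/127]
R6 ← R6 + (189/127)·R4: [0, 0, 0, 0, 18/127, 340/127]
R6 ← R6 + (1/41)·R5: [0, 0, 0, 0, 0, 109/41]
The echelon form has 6 nonzero rows; the last pivot sits in the augmented column, so rank(A) = 5 but rank([A|b]) = 6.
Since the ranks differ, the system is inconsistent.
It has no solutions.

0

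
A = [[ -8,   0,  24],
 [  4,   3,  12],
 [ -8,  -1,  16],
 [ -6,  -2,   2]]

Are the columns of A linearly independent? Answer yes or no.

Row reduce A to echelon form.
R2 ← R2 + (1/2)·R1: [0, 3, 24]
R3 ← R3 − R1: [0, -1, -8]
R4 ← R4 − (3/4)·R1: [0, -2, -16]
R3 ← R3 + (1/3)·R2: [0, 0, 0]
R4 ← R4 + (2/3)·R2: [0, 0, 0]
2 pivots among 3 columns.
Only 2 < 3 pivot columns, so the columns are linearly dependent.

no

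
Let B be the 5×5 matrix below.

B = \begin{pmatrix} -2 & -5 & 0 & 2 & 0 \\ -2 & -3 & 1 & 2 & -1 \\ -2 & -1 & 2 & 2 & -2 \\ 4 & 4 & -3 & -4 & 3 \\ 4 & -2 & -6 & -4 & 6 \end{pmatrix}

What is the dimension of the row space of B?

2

Row reduce to echelon form.
R2 ← R2 − R1: [0, 2, 1, 0, -1]
R3 ← R3 − R1: [0, 4, 2, 0, -2]
R4 ← R4 + (2)·R1: [0, -6, -3, 0, 3]
R5 ← R5 + (2)·R1: [0, -12, -6, 0, 6]
R3 ← R3 − (2)·R2: [0, 0, 0, 0, 0]
R4 ← R4 + (3)·R2: [0, 0, 0, 0, 0]
R5 ← R5 + (6)·R2: [0, 0, 0, 0, 0]
Echelon form has 2 nonzero rows, so rank(B) = 2.
The row space has dimension equal to the rank: 2.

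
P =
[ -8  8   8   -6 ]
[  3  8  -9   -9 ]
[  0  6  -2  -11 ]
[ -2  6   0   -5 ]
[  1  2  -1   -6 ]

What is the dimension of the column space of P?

Row reduce to echelon form.
R2 ← R2 + (3/8)·R1: [0, 11, -6, -45/4]
R4 ← R4 − (1/4)·R1: [0, 4, -2, -7/2]
R5 ← R5 + (1/8)·R1: [0, 3, 0, -27/4]
R3 ← R3 − (6/11)·R2: [0, 0, 14/11, -107/22]
R4 ← R4 − (4/11)·R2: [0, 0, 2/11, 13/22]
R5 ← R5 − (3/11)·R2: [0, 0, 18/11, -81/22]
R4 ← R4 − (1/7)·R3: [0, 0, 0, 9/7]
R5 ← R5 − (9/7)·R3: [0, 0, 0, 18/7]
R5 ← R5 − (2)·R4: [0, 0, 0, 0]
Echelon form has 4 nonzero rows, so rank(P) = 4.
The column space has dimension equal to the rank: 4.

4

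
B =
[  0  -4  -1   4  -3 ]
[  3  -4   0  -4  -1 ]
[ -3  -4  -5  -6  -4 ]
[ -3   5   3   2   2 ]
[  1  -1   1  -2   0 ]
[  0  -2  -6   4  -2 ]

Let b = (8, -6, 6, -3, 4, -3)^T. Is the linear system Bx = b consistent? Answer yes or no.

Row reduce the augmented matrix [B | b].
Swap R1 ↔ R2
R3 ← R3 + R1: [0, -8, -5, -10, -5, 0]
R4 ← R4 + R1: [0, 1, 3, -2, 1, -9]
R5 ← R5 − (1/3)·R1: [0, 1/3, 1, -2/3, 1/3, 6]
R3 ← R3 − (2)·R2: [0, 0, -3, -18, 1, -16]
R4 ← R4 + (1/4)·R2: [0, 0, 11/4, -1, 1/4, -7]
R5 ← R5 + (1/12)·R2: [0, 0, 11/12, -1/3, 1/12, 20/3]
R6 ← R6 − (1/2)·R2: [0, 0, -11/2, 2, -1/2, -7]
R4 ← R4 + (11/12)·R3: [0, 0, 0, -35/2, 7/6, -65/3]
R5 ← R5 + (11/36)·R3: [0, 0, 0, -35/6, 7/18, 16/9]
R6 ← R6 − (11/6)·R3: [0, 0, 0, 35, -7/3, 67/3]
R5 ← R5 − (1/3)·R4: [0, 0, 0, 0, 0, 9]
R6 ← R6 + (2)·R4: [0, 0, 0, 0, 0, -21]
R6 ← R6 + (7/3)·R5: [0, 0, 0, 0, 0, 0]
The echelon form has 5 nonzero rows; the last pivot sits in the augmented column, so rank(B) = 4 but rank([B|b]) = 5.
Since the ranks differ, the system is inconsistent.

no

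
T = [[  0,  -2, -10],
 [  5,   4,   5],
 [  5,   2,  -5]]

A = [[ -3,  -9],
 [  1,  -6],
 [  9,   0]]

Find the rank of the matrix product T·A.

2

First compute TA:
[[-92,  12],
 [ 34, -69],
 [-58, -57]]
Now row reduce the product.
R2 ← R2 + (17/46)·R1: [0, -1485/23]
R3 ← R3 − (29/46)·R1: [0, -1485/23]
R3 ← R3 − R2: [0, 0]
2 nonzero rows, so rank(TA) = 2.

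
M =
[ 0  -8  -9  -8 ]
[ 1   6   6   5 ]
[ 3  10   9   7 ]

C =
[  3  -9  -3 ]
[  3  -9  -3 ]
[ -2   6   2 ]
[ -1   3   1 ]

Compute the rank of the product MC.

First compute MC:
[[  2,  -6,  -2],
 [  4, -12,  -4],
 [ 14, -42, -14]]
Now row reduce the product.
R2 ← R2 − (2)·R1: [0, 0, 0]
R3 ← R3 − (7)·R1: [0, 0, 0]
1 nonzero row, so rank(MC) = 1.

1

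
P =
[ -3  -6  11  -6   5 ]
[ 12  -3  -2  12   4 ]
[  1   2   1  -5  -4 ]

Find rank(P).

3

Row reduce to echelon form.
R2 ← R2 + (4)·R1: [0, -27, 42, -12, 24]
R3 ← R3 + (1/3)·R1: [0, 0, 14/3, -7, -7/3]
Echelon form has 3 nonzero rows, so rank(P) = 3.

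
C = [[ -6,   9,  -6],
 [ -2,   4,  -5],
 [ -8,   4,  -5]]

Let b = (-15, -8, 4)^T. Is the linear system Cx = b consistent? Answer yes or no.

Row reduce the augmented matrix [C | b].
R2 ← R2 − (1/3)·R1: [0, 1, -3, -3]
R3 ← R3 − (4/3)·R1: [0, -8, 3, 24]
R3 ← R3 + (8)·R2: [0, 0, -21, 0]
The echelon form has 3 nonzero rows, and every pivot lies in the first 3 columns, so rank(C) = rank([C|b]) = 3.
The system is consistent.

yes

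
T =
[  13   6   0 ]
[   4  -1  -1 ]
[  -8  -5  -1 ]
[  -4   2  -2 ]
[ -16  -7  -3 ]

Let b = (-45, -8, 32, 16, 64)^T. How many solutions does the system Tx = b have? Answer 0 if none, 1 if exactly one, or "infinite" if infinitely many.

Row reduce the augmented matrix [T | b].
R2 ← R2 − (4/13)·R1: [0, -37/13, -1, 76/13]
R3 ← R3 + (8/13)·R1: [0, -17/13, -1, 56/13]
R4 ← R4 + (4/13)·R1: [0, 50/13, -2, 28/13]
R5 ← R5 + (16/13)·R1: [0, 5/13, -3, 112/13]
R3 ← R3 − (17/37)·R2: [0, 0, -20/37, 60/37]
R4 ← R4 + (50/37)·R2: [0, 0, -124/37, 372/37]
R5 ← R5 + (5/37)·R2: [0, 0, -116/37, 348/37]
R4 ← R4 − (31/5)·R3: [0, 0, 0, 0]
R5 ← R5 − (29/5)·R3: [0, 0, 0, 0]
The echelon form has 3 nonzero rows, and every pivot lies in the first 3 columns, so rank(T) = rank([T|b]) = 3.
The system is consistent.
rank = 3 = number of unknowns, so the solution is unique.

1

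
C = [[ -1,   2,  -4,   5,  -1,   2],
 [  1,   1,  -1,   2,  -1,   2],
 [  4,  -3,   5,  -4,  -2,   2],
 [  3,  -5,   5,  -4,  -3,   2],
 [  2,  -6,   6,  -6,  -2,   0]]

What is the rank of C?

Row reduce to echelon form.
R2 ← R2 + R1: [0, 3, -5, 7, -2, 4]
R3 ← R3 + (4)·R1: [0, 5, -11, 16, -6, 10]
R4 ← R4 + (3)·R1: [0, 1, -7, 11, -6, 8]
R5 ← R5 + (2)·R1: [0, -2, -2, 4, -4, 4]
R3 ← R3 − (5/3)·R2: [0, 0, -8/3, 13/3, -8/3, 10/3]
R4 ← R4 − (1/3)·R2: [0, 0, -16/3, 26/3, -16/3, 20/3]
R5 ← R5 + (2/3)·R2: [0, 0, -16/3, 26/3, -16/3, 20/3]
R4 ← R4 − (2)·R3: [0, 0, 0, 0, 0, 0]
R5 ← R5 − (2)·R3: [0, 0, 0, 0, 0, 0]
Echelon form has 3 nonzero rows, so rank(C) = 3.

3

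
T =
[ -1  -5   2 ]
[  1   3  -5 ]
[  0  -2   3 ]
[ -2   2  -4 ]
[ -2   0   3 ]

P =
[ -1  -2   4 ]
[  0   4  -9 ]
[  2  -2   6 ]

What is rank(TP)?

3

First compute TP:
[[  5, -22,  53],
 [-11,  20, -53],
 [  6, -14,  36],
 [ -6,  20, -50],
 [  8,  -2,  10]]
Now row reduce the product.
R2 ← R2 + (11/5)·R1: [0, -142/5, 318/5]
R3 ← R3 − (6/5)·R1: [0, 62/5, -138/5]
R4 ← R4 + (6/5)·R1: [0, -32/5, 68/5]
R5 ← R5 − (8/5)·R1: [0, 166/5, -374/5]
R3 ← R3 + (31/71)·R2: [0, 0, 12/71]
R4 ← R4 − (16/71)·R2: [0, 0, -52/71]
R5 ← R5 + (83/71)·R2: [0, 0, -32/71]
R4 ← R4 + (13/3)·R3: [0, 0, 0]
R5 ← R5 + (8/3)·R3: [0, 0, 0]
3 nonzero rows, so rank(TP) = 3.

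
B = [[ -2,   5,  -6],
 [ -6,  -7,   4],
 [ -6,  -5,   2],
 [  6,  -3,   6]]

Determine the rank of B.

2

Row reduce to echelon form.
R2 ← R2 − (3)·R1: [0, -22, 22]
R3 ← R3 − (3)·R1: [0, -20, 20]
R4 ← R4 + (3)·R1: [0, 12, -12]
R3 ← R3 − (10/11)·R2: [0, 0, 0]
R4 ← R4 + (6/11)·R2: [0, 0, 0]
Echelon form has 2 nonzero rows, so rank(B) = 2.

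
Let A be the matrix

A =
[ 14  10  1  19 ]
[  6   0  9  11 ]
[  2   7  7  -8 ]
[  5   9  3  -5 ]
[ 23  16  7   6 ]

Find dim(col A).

4

Row reduce to echelon form.
R2 ← R2 − (3/7)·R1: [0, -30/7, 60/7, 20/7]
R3 ← R3 − (1/7)·R1: [0, 39/7, 48/7, -75/7]
R4 ← R4 − (5/14)·R1: [0, 38/7, 37/14, -165/14]
R5 ← R5 − (23/14)·R1: [0, -3/7, 75/14, -353/14]
R3 ← R3 + (13/10)·R2: [0, 0, 18, -7]
R4 ← R4 + (19/15)·R2: [0, 0, 27/2, -49/6]
R5 ← R5 − (1/10)·R2: [0, 0, 9/2, -51/2]
R4 ← R4 − (3/4)·R3: [0, 0, 0, -35/12]
R5 ← R5 − (1/4)·R3: [0, 0, 0, -95/4]
R5 ← R5 − (57/7)·R4: [0, 0, 0, 0]
Echelon form has 4 nonzero rows, so rank(A) = 4.
The column space has dimension equal to the rank: 4.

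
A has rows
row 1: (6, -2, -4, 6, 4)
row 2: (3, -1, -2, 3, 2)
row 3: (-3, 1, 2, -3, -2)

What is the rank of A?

1

Row reduce to echelon form.
R2 ← R2 − (1/2)·R1: [0, 0, 0, 0, 0]
R3 ← R3 + (1/2)·R1: [0, 0, 0, 0, 0]
Echelon form has 1 nonzero row, so rank(A) = 1.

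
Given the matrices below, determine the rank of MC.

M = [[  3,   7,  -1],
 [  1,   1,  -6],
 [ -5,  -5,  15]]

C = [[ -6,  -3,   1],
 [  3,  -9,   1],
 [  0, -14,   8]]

3

First compute MC:
[[  3, -58,   2],
 [ -3,  72, -46],
 [ 15, -150, 110]]
Now row reduce the product.
R2 ← R2 + R1: [0, 14, -44]
R3 ← R3 − (5)·R1: [0, 140, 100]
R3 ← R3 − (10)·R2: [0, 0, 540]
3 nonzero rows, so rank(MC) = 3.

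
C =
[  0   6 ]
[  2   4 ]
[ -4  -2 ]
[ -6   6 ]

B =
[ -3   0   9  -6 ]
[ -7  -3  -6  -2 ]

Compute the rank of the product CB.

2

First compute CB:
[[-42, -18, -36, -12],
 [-34, -12,  -6, -20],
 [ 26,   6, -24,  28],
 [-24, -18, -90,  24]]
Now row reduce the product.
R2 ← R2 − (17/21)·R1: [0, 18/7, 162/7, -72/7]
R3 ← R3 + (13/21)·R1: [0, -36/7, -324/7, 144/7]
R4 ← R4 − (4/7)·R1: [0, -54/7, -486/7, 216/7]
R3 ← R3 + (2)·R2: [0, 0, 0, 0]
R4 ← R4 + (3)·R2: [0, 0, 0, 0]
2 nonzero rows, so rank(CB) = 2.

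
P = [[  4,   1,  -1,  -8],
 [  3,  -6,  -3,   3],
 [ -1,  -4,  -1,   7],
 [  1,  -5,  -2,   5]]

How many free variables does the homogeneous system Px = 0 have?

Row reduce to echelon form.
R2 ← R2 − (3/4)·R1: [0, -27/4, -9/4, 9]
R3 ← R3 + (1/4)·R1: [0, -15/4, -5/4, 5]
R4 ← R4 − (1/4)·R1: [0, -21/4, -7/4, 7]
R3 ← R3 − (5/9)·R2: [0, 0, 0, 0]
R4 ← R4 − (7/9)·R2: [0, 0, 0, 0]
2 nonzero rows, so rank(P) = 2.
P has 4 columns; by rank–nullity, nullity = 4 − 2 = 2.

2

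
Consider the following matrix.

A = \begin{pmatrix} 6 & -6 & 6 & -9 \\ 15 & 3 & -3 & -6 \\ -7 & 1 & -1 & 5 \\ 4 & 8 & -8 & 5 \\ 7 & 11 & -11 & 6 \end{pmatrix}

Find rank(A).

Row reduce to echelon form.
R2 ← R2 − (5/2)·R1: [0, 18, -18, 33/2]
R3 ← R3 + (7/6)·R1: [0, -6, 6, -11/2]
R4 ← R4 − (2/3)·R1: [0, 12, -12, 11]
R5 ← R5 − (7/6)·R1: [0, 18, -18, 33/2]
R3 ← R3 + (1/3)·R2: [0, 0, 0, 0]
R4 ← R4 − (2/3)·R2: [0, 0, 0, 0]
R5 ← R5 − R2: [0, 0, 0, 0]
Echelon form has 2 nonzero rows, so rank(A) = 2.

2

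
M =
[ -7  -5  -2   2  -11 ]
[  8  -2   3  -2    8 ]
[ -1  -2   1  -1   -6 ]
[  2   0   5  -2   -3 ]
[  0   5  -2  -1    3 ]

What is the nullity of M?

Row reduce to echelon form.
R2 ← R2 + (8/7)·R1: [0, -54/7, 5/7, 2/7, -32/7]
R3 ← R3 − (1/7)·R1: [0, -9/7, 9/7, -9/7, -31/7]
R4 ← R4 + (2/7)·R1: [0, -10/7, 31/7, -10/7, -43/7]
R3 ← R3 − (1/6)·R2: [0, 0, 7/6, -4/3, -11/3]
R4 ← R4 − (5/27)·R2: [0, 0, 116/27, -40/27, -143/27]
R5 ← R5 + (35/54)·R2: [0, 0, -83/54, -22/27, 1/27]
R4 ← R4 − (232/63)·R3: [0, 0, 0, 24/7, 517/63]
R5 ← R5 + (83/63)·R3: [0, 0, 0, -18/7, -302/63]
R5 ← R5 + (3/4)·R4: [0, 0, 0, 0, 49/36]
5 nonzero rows, so rank(M) = 5.
M has 5 columns; by rank–nullity, nullity = 5 − 5 = 0.

0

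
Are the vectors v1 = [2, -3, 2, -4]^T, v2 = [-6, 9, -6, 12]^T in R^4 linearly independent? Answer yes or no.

Form the matrix with these vectors as rows and row reduce.
R2 ← R2 + (3)·R1: [0, 0, 0, 0]
1 nonzero row, so the 2 vectors span a space of dimension 1.
Since 1 < 2, the vectors are linearly dependent.

no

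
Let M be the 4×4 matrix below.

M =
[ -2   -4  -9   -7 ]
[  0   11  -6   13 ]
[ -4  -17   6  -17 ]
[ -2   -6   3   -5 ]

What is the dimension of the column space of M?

3

Row reduce to echelon form.
R3 ← R3 − (2)·R1: [0, -9, 24, -3]
R4 ← R4 − R1: [0, -2, 12, 2]
R3 ← R3 + (9/11)·R2: [0, 0, 210/11, 84/11]
R4 ← R4 + (2/11)·R2: [0, 0, 120/11, 48/11]
R4 ← R4 − (4/7)·R3: [0, 0, 0, 0]
Echelon form has 3 nonzero rows, so rank(M) = 3.
The column space has dimension equal to the rank: 3.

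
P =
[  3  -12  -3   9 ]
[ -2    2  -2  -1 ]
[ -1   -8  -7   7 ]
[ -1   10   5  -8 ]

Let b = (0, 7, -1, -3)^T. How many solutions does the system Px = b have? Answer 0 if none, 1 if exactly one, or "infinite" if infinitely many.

0

Row reduce the augmented matrix [P | b].
R2 ← R2 + (2/3)·R1: [0, -6, -4, 5, 7]
R3 ← R3 + (1/3)·R1: [0, -12, -8, 10, -1]
R4 ← R4 + (1/3)·R1: [0, 6, 4, -5, -3]
R3 ← R3 − (2)·R2: [0, 0, 0, 0, -15]
R4 ← R4 + R2: [0, 0, 0, 0, 4]
R4 ← R4 + (4/15)·R3: [0, 0, 0, 0, 0]
The echelon form has 3 nonzero rows; the last pivot sits in the augmented column, so rank(P) = 2 but rank([P|b]) = 3.
Since the ranks differ, the system is inconsistent.
It has no solutions.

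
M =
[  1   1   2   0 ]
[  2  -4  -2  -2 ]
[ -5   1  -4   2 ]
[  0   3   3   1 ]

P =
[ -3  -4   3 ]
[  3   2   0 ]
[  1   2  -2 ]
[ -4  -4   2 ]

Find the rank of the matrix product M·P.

First compute MP:
[[  2,   2,  -1],
 [-12, -12,   6],
 [  6,   6,  -3],
 [  8,   8,  -4]]
Now row reduce the product.
R2 ← R2 + (6)·R1: [0, 0, 0]
R3 ← R3 − (3)·R1: [0, 0, 0]
R4 ← R4 − (4)·R1: [0, 0, 0]
1 nonzero row, so rank(MP) = 1.

1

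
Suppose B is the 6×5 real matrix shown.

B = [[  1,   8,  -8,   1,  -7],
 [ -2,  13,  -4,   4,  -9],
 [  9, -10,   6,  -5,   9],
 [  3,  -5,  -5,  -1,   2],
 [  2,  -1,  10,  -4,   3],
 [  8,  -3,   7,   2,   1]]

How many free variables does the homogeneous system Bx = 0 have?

0

Row reduce to echelon form.
R2 ← R2 + (2)·R1: [0, 29, -20, 6, -23]
R3 ← R3 − (9)·R1: [0, -82, 78, -14, 72]
R4 ← R4 − (3)·R1: [0, -29, 19, -4, 23]
R5 ← R5 − (2)·R1: [0, -17, 26, -6, 17]
R6 ← R6 − (8)·R1: [0, -67, 71, -6, 57]
R3 ← R3 + (82/29)·R2: [0, 0, 622/29, 86/29, 202/29]
R4 ← R4 + R2: [0, 0, -1, 2, 0]
R5 ← R5 + (17/29)·R2: [0, 0, 414/29, -72/29, 102/29]
R6 ← R6 + (67/29)·R2: [0, 0, 719/29, 228/29, 112/29]
R4 ← R4 + (29/622)·R3: [0, 0, 0, 665/311, 101/311]
R5 ← R5 − (207/311)·R3: [0, 0, 0, -1386/311, -348/311]
R6 ← R6 − (719/622)·R3: [0, 0, 0, 1379/311, -1303/311]
R5 ← R5 + (198/95)·R4: [0, 0, 0, 0, -42/95]
R6 ← R6 − (197/95)·R4: [0, 0, 0, 0, -462/95]
R6 ← R6 − (11)·R5: [0, 0, 0, 0, 0]
5 nonzero rows, so rank(B) = 5.
B has 5 columns; by rank–nullity, nullity = 5 − 5 = 0.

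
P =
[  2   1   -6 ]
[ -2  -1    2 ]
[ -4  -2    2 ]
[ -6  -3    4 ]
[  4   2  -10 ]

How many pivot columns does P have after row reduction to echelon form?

Row reduce to echelon form.
R2 ← R2 + R1: [0, 0, -4]
R3 ← R3 + (2)·R1: [0, 0, -10]
R4 ← R4 + (3)·R1: [0, 0, -14]
R5 ← R5 − (2)·R1: [0, 0, 2]
R3 ← R3 − (5/2)·R2: [0, 0, 0]
R4 ← R4 − (7/2)·R2: [0, 0, 0]
R5 ← R5 + (1/2)·R2: [0, 0, 0]
Echelon form has 2 nonzero rows, so rank(P) = 2.
Each nonzero row contributes one pivot column: 2 pivot columns.

2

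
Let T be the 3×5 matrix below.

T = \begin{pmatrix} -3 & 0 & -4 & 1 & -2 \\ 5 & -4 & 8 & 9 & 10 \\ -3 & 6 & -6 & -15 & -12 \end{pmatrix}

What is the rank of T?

2

Row reduce to echelon form.
R2 ← R2 + (5/3)·R1: [0, -4, 4/3, 32/3, 20/3]
R3 ← R3 − R1: [0, 6, -2, -16, -10]
R3 ← R3 + (3/2)·R2: [0, 0, 0, 0, 0]
Echelon form has 2 nonzero rows, so rank(T) = 2.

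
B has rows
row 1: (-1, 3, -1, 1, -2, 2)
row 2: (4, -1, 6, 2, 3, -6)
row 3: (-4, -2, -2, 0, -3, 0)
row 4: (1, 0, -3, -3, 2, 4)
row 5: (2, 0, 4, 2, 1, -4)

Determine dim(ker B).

Row reduce to echelon form.
R2 ← R2 + (4)·R1: [0, 11, 2, 6, -5, 2]
R3 ← R3 − (4)·R1: [0, -14, 2, -4, 5, -8]
R4 ← R4 + R1: [0, 3, -4, -2, 0, 6]
R5 ← R5 + (2)·R1: [0, 6, 2, 4, -3, 0]
R3 ← R3 + (14/11)·R2: [0, 0, 50/11, 40/11, -15/11, -60/11]
R4 ← R4 − (3/11)·R2: [0, 0, -50/11, -40/11, 15/11, 60/11]
R5 ← R5 − (6/11)·R2: [0, 0, 10/11, 8/11, -3/11, -12/11]
R4 ← R4 + R3: [0, 0, 0, 0, 0, 0]
R5 ← R5 − (1/5)·R3: [0, 0, 0, 0, 0, 0]
3 nonzero rows, so rank(B) = 3.
B has 6 columns; by rank–nullity, nullity = 6 − 3 = 3.

3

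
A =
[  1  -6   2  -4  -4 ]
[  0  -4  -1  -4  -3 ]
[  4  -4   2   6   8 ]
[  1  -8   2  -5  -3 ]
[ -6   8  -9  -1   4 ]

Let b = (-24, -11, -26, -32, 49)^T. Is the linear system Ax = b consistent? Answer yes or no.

Row reduce the augmented matrix [A | b].
R3 ← R3 − (4)·R1: [0, 20, -6, 22, 24, 70]
R4 ← R4 − R1: [0, -2, 0, -1, 1, -8]
R5 ← R5 + (6)·R1: [0, -28, 3, -25, -20, -95]
R3 ← R3 + (5)·R2: [0, 0, -11, 2, 9, 15]
R4 ← R4 − (1/2)·R2: [0, 0, 1/2, 1, 5/2, -5/2]
R5 ← R5 − (7)·R2: [0, 0, 10, 3, 1, -18]
R4 ← R4 + (1/22)·R3: [0, 0, 0, 12/11, 32/11, -20/11]
R5 ← R5 + (10/11)·R3: [0, 0, 0, 53/11, 101/11, -48/11]
R5 ← R5 − (53/12)·R4: [0, 0, 0, 0, -11/3, 11/3]
The echelon form has 5 nonzero rows, and every pivot lies in the first 5 columns, so rank(A) = rank([A|b]) = 5.
The system is consistent.

yes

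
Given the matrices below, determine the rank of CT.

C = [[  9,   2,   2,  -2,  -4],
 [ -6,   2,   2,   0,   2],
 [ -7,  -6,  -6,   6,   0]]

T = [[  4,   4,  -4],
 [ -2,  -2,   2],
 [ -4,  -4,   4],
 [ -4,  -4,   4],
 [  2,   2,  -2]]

1

First compute CT:
[[ 24,  24, -24],
 [-32, -32,  32],
 [-16, -16,  16]]
Now row reduce the product.
R2 ← R2 + (4/3)·R1: [0, 0, 0]
R3 ← R3 + (2/3)·R1: [0, 0, 0]
1 nonzero row, so rank(CT) = 1.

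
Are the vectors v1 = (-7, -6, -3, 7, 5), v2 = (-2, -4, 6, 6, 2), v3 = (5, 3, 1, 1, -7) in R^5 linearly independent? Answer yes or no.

yes

Form the matrix with these vectors as rows and row reduce.
R2 ← R2 − (2/7)·R1: [0, -16/7, 48/7, 4, 4/7]
R3 ← R3 + (5/7)·R1: [0, -9/7, -8/7, 6, -24/7]
R3 ← R3 − (9/16)·R2: [0, 0, -5, 15/4, -15/4]
3 nonzero rows, so the 3 vectors span a space of dimension 3.
Since 3 = 3, the vectors are linearly independent.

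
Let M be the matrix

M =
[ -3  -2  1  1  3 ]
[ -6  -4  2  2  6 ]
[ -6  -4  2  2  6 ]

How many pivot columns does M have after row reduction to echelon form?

1

Row reduce to echelon form.
R2 ← R2 − (2)·R1: [0, 0, 0, 0, 0]
R3 ← R3 − (2)·R1: [0, 0, 0, 0, 0]
Echelon form has 1 nonzero row, so rank(M) = 1.
Each nonzero row contributes one pivot column: 1 pivot columns.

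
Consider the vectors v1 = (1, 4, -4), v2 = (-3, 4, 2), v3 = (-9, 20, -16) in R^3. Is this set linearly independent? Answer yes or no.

yes

Form the matrix with these vectors as rows and row reduce.
R2 ← R2 + (3)·R1: [0, 16, -10]
R3 ← R3 + (9)·R1: [0, 56, -52]
R3 ← R3 − (7/2)·R2: [0, 0, -17]
3 nonzero rows, so the 3 vectors span a space of dimension 3.
Since 3 = 3, the vectors are linearly independent.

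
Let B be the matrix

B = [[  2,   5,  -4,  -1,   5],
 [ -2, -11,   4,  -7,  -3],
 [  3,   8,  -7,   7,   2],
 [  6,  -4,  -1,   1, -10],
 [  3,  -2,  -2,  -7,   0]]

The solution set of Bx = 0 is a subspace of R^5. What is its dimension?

0

Row reduce to echelon form.
R2 ← R2 + R1: [0, -6, 0, -8, 2]
R3 ← R3 − (3/2)·R1: [0, 1/2, -1, 17/2, -11/2]
R4 ← R4 − (3)·R1: [0, -19, 11, 4, -25]
R5 ← R5 − (3/2)·R1: [0, -19/2, 4, -11/2, -15/2]
R3 ← R3 + (1/12)·R2: [0, 0, -1, 47/6, -16/3]
R4 ← R4 − (19/6)·R2: [0, 0, 11, 88/3, -94/3]
R5 ← R5 − (19/12)·R2: [0, 0, 4, 43/6, -32/3]
R4 ← R4 + (11)·R3: [0, 0, 0, 231/2, -90]
R5 ← R5 + (4)·R3: [0, 0, 0, 77/2, -32]
R5 ← R5 − (1/3)·R4: [0, 0, 0, 0, -2]
5 nonzero rows, so rank(B) = 5.
B has 5 columns; by rank–nullity, nullity = 5 − 5 = 0.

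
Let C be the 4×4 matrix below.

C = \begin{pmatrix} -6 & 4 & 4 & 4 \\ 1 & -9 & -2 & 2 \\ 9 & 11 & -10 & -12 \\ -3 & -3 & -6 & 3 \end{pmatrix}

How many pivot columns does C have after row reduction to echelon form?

3

Row reduce to echelon form.
R2 ← R2 + (1/6)·R1: [0, -25/3, -4/3, 8/3]
R3 ← R3 + (3/2)·R1: [0, 17, -4, -6]
R4 ← R4 − (1/2)·R1: [0, -5, -8, 1]
R3 ← R3 + (51/25)·R2: [0, 0, -168/25, -14/25]
R4 ← R4 − (3/5)·R2: [0, 0, -36/5, -3/5]
R4 ← R4 − (15/14)·R3: [0, 0, 0, 0]
Echelon form has 3 nonzero rows, so rank(C) = 3.
Each nonzero row contributes one pivot column: 3 pivot columns.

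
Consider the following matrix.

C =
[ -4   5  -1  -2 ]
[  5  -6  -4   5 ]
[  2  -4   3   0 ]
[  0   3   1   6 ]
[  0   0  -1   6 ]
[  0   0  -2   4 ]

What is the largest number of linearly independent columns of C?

4

Row reduce to echelon form.
R2 ← R2 + (5/4)·R1: [0, 1/4, -21/4, 5/2]
R3 ← R3 + (1/2)·R1: [0, -3/2, 5/2, -1]
R3 ← R3 + (6)·R2: [0, 0, -29, 14]
R4 ← R4 − (12)·R2: [0, 0, 64, -24]
R4 ← R4 + (64/29)·R3: [0, 0, 0, 200/29]
R5 ← R5 − (1/29)·R3: [0, 0, 0, 160/29]
R6 ← R6 − (2/29)·R3: [0, 0, 0, 88/29]
R5 ← R5 − (4/5)·R4: [0, 0, 0, 0]
R6 ← R6 − (11/25)·R4: [0, 0, 0, 0]
Echelon form has 4 nonzero rows, so rank(C) = 4.
The rank gives the maximum number of linearly independent columns: 4.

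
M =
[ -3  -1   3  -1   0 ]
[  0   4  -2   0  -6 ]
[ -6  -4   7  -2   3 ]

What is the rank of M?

2

Row reduce to echelon form.
R3 ← R3 − (2)·R1: [0, -2, 1, 0, 3]
R3 ← R3 + (1/2)·R2: [0, 0, 0, 0, 0]
Echelon form has 2 nonzero rows, so rank(M) = 2.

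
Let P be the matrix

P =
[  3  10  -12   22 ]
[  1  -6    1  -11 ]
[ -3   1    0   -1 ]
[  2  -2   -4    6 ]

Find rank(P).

4

Row reduce to echelon form.
R2 ← R2 − (1/3)·R1: [0, -28/3, 5, -55/3]
R3 ← R3 + R1: [0, 11, -12, 21]
R4 ← R4 − (2/3)·R1: [0, -26/3, 4, -26/3]
R3 ← R3 + (33/28)·R2: [0, 0, -171/28, -17/28]
R4 ← R4 − (13/14)·R2: [0, 0, -9/14, 117/14]
R4 ← R4 − (2/19)·R3: [0, 0, 0, 160/19]
Echelon form has 4 nonzero rows, so rank(P) = 4.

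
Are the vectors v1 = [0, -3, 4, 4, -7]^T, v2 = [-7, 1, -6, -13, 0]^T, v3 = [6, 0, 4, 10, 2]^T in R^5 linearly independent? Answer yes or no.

Form the matrix with these vectors as rows and row reduce.
Swap R1 ↔ R2
R3 ← R3 + (6/7)·R1: [0, 6/7, -8/7, -8/7, 2]
R3 ← R3 + (2/7)·R2: [0, 0, 0, 0, 0]
2 nonzero rows, so the 3 vectors span a space of dimension 2.
Since 2 < 3, the vectors are linearly dependent.

no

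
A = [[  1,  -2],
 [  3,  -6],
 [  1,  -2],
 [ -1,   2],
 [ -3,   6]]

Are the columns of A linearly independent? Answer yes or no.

no

Row reduce A to echelon form.
R2 ← R2 − (3)·R1: [0, 0]
R3 ← R3 − R1: [0, 0]
R4 ← R4 + R1: [0, 0]
R5 ← R5 + (3)·R1: [0, 0]
1 pivot among 2 columns.
Only 1 < 2 pivot columns, so the columns are linearly dependent.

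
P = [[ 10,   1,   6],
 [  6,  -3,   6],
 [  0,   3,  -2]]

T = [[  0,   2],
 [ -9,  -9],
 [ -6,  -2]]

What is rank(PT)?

First compute PT:
[[-45,  -1],
 [ -9,  27],
 [-15, -23]]
Now row reduce the product.
R2 ← R2 − (1/5)·R1: [0, 136/5]
R3 ← R3 − (1/3)·R1: [0, -68/3]
R3 ← R3 + (5/6)·R2: [0, 0]
2 nonzero rows, so rank(PT) = 2.

2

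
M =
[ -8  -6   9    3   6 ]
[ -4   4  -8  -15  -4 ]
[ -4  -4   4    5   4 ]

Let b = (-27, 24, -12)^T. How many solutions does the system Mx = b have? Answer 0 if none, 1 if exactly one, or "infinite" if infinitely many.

infinite

Row reduce the augmented matrix [M | b].
R2 ← R2 − (1/2)·R1: [0, 7, -25/2, -33/2, -7, 75/2]
R3 ← R3 − (1/2)·R1: [0, -1, -1/2, 7/2, 1, 3/2]
R3 ← R3 + (1/7)·R2: [0, 0, -16/7, 8/7, 0, 48/7]
The echelon form has 3 nonzero rows, and every pivot lies in the first 5 columns, so rank(M) = rank([M|b]) = 3.
The system is consistent.
rank = 3 < 5 unknowns, so there are infinitely many solutions.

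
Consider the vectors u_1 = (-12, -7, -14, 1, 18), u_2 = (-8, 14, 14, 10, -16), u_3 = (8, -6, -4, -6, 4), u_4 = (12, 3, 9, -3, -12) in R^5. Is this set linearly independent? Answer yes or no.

Form the matrix with these vectors as rows and row reduce.
R2 ← R2 − (2/3)·R1: [0, 56/3, 70/3, 28/3, -28]
R3 ← R3 + (2/3)·R1: [0, -32/3, -40/3, -16/3, 16]
R4 ← R4 + R1: [0, -4, -5, -2, 6]
R3 ← R3 + (4/7)·R2: [0, 0, 0, 0, 0]
R4 ← R4 + (3/14)·R2: [0, 0, 0, 0, 0]
2 nonzero rows, so the 4 vectors span a space of dimension 2.
Since 2 < 4, the vectors are linearly dependent.

no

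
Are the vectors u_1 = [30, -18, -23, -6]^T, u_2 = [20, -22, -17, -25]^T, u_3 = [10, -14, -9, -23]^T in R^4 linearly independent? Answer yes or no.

Form the matrix with these vectors as rows and row reduce.
R2 ← R2 − (2/3)·R1: [0, -10, -5/3, -21]
R3 ← R3 − (1/3)·R1: [0, -8, -4/3, -21]
R3 ← R3 − (4/5)·R2: [0, 0, 0, -21/5]
3 nonzero rows, so the 3 vectors span a space of dimension 3.
Since 3 = 3, the vectors are linearly independent.

yes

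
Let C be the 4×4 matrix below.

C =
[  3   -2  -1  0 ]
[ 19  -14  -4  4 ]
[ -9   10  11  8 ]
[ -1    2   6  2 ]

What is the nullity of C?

0

Row reduce to echelon form.
R2 ← R2 − (19/3)·R1: [0, -4/3, 7/3, 4]
R3 ← R3 + (3)·R1: [0, 4, 8, 8]
R4 ← R4 + (1/3)·R1: [0, 4/3, 17/3, 2]
R3 ← R3 + (3)·R2: [0, 0, 15, 20]
R4 ← R4 + R2: [0, 0, 8, 6]
R4 ← R4 − (8/15)·R3: [0, 0, 0, -14/3]
4 nonzero rows, so rank(C) = 4.
C has 4 columns; by rank–nullity, nullity = 4 − 4 = 0.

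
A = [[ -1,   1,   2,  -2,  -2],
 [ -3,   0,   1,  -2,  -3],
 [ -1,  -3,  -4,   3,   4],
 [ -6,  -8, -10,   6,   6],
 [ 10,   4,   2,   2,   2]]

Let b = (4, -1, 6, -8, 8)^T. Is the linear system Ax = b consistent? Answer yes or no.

no

Row reduce the augmented matrix [A | b].
R2 ← R2 − (3)·R1: [0, -3, -5, 4, 3, -13]
R3 ← R3 − R1: [0, -4, -6, 5, 6, 2]
R4 ← R4 − (6)·R1: [0, -14, -22, 18, 18, -32]
R5 ← R5 + (10)·R1: [0, 14, 22, -18, -18, 48]
R3 ← R3 − (4/3)·R2: [0, 0, 2/3, -1/3, 2, 58/3]
R4 ← R4 − (14/3)·R2: [0, 0, 4/3, -2/3, 4, 86/3]
R5 ← R5 + (14/3)·R2: [0, 0, -4/3, 2/3, -4, -38/3]
R4 ← R4 − (2)·R3: [0, 0, 0, 0, 0, -10]
R5 ← R5 + (2)·R3: [0, 0, 0, 0, 0, 26]
R5 ← R5 + (13/5)·R4: [0, 0, 0, 0, 0, 0]
The echelon form has 4 nonzero rows; the last pivot sits in the augmented column, so rank(A) = 3 but rank([A|b]) = 4.
Since the ranks differ, the system is inconsistent.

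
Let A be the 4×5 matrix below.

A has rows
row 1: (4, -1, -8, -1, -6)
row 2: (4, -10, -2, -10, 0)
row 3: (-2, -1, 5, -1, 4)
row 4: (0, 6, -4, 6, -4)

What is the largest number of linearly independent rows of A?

Row reduce to echelon form.
R2 ← R2 − R1: [0, -9, 6, -9, 6]
R3 ← R3 + (1/2)·R1: [0, -3/2, 1, -3/2, 1]
R3 ← R3 − (1/6)·R2: [0, 0, 0, 0, 0]
R4 ← R4 + (2/3)·R2: [0, 0, 0, 0, 0]
Echelon form has 2 nonzero rows, so rank(A) = 2.
The rank gives the maximum number of linearly independent rows: 2.

2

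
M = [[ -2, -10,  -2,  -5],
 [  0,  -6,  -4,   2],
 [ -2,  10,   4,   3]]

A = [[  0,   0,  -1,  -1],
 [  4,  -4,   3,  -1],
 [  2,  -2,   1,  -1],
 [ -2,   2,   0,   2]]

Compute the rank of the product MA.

First compute MA:
[[-34,  34, -30,   4],
 [-36,  36, -22,  14],
 [ 42, -42,  36,  -6]]
Now row reduce the product.
R2 ← R2 − (18/17)·R1: [0, 0, 166/17, 166/17]
R3 ← R3 + (21/17)·R1: [0, 0, -18/17, -18/17]
R3 ← R3 + (9/83)·R2: [0, 0, 0, 0]
2 nonzero rows, so rank(MA) = 2.

2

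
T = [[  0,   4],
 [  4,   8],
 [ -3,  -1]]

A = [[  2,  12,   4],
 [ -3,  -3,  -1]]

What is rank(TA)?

First compute TA:
[[-12, -12,  -4],
 [-16,  24,   8],
 [ -3, -33, -11]]
Now row reduce the product.
R2 ← R2 − (4/3)·R1: [0, 40, 40/3]
R3 ← R3 − (1/4)·R1: [0, -30, -10]
R3 ← R3 + (3/4)·R2: [0, 0, 0]
2 nonzero rows, so rank(TA) = 2.

2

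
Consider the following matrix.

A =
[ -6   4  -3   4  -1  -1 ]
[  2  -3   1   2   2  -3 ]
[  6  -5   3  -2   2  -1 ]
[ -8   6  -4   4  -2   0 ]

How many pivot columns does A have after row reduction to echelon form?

2

Row reduce to echelon form.
R2 ← R2 + (1/3)·R1: [0, -5/3, 0, 10/3, 5/3, -10/3]
R3 ← R3 + R1: [0, -1, 0, 2, 1, -2]
R4 ← R4 − (4/3)·R1: [0, 2/3, 0, -4/3, -2/3, 4/3]
R3 ← R3 − (3/5)·R2: [0, 0, 0, 0, 0, 0]
R4 ← R4 + (2/5)·R2: [0, 0, 0, 0, 0, 0]
Echelon form has 2 nonzero rows, so rank(A) = 2.
Each nonzero row contributes one pivot column: 2 pivot columns.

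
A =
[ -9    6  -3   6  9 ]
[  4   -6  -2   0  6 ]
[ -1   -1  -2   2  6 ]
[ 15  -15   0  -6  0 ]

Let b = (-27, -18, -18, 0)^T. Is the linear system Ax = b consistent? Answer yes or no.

yes

Row reduce the augmented matrix [A | b].
R2 ← R2 + (4/9)·R1: [0, -10/3, -10/3, 8/3, 10, -30]
R3 ← R3 − (1/9)·R1: [0, -5/3, -5/3, 4/3, 5, -15]
R4 ← R4 + (5/3)·R1: [0, -5, -5, 4, 15, -45]
R3 ← R3 − (1/2)·R2: [0, 0, 0, 0, 0, 0]
R4 ← R4 − (3/2)·R2: [0, 0, 0, 0, 0, 0]
The echelon form has 2 nonzero rows, and every pivot lies in the first 5 columns, so rank(A) = rank([A|b]) = 2.
The system is consistent.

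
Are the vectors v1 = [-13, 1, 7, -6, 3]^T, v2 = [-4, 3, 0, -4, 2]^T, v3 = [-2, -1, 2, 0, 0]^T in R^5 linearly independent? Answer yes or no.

Form the matrix with these vectors as rows and row reduce.
R2 ← R2 − (4/13)·R1: [0, 35/13, -28/13, -28/13, 14/13]
R3 ← R3 − (2/13)·R1: [0, -15/13, 12/13, 12/13, -6/13]
R3 ← R3 + (3/7)·R2: [0, 0, 0, 0, 0]
2 nonzero rows, so the 3 vectors span a space of dimension 2.
Since 2 < 3, the vectors are linearly dependent.

no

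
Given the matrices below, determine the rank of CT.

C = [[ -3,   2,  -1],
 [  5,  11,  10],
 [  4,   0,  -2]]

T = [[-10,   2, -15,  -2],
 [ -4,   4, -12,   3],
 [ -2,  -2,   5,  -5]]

3

First compute CT:
[[ 24,   4,  16,  17],
 [-114,  34, -157, -27],
 [-36,  12, -70,   2]]
Now row reduce the product.
R2 ← R2 + (19/4)·R1: [0, 53, -81, 215/4]
R3 ← R3 + (3/2)·R1: [0, 18, -46, 55/2]
R3 ← R3 − (18/53)·R2: [0, 0, -980/53, 490/53]
3 nonzero rows, so rank(CT) = 3.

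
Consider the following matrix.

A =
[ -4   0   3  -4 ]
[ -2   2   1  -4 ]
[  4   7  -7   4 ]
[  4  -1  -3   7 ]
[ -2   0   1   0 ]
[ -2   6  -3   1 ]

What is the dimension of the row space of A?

4

Row reduce to echelon form.
R2 ← R2 − (1/2)·R1: [0, 2, -1/2, -2]
R3 ← R3 + R1: [0, 7, -4, 0]
R4 ← R4 + R1: [0, -1, 0, 3]
R5 ← R5 − (1/2)·R1: [0, 0, -1/2, 2]
R6 ← R6 − (1/2)·R1: [0, 6, -9/2, 3]
R3 ← R3 − (7/2)·R2: [0, 0, -9/4, 7]
R4 ← R4 + (1/2)·R2: [0, 0, -1/4, 2]
R6 ← R6 − (3)·R2: [0, 0, -3, 9]
R4 ← R4 − (1/9)·R3: [0, 0, 0, 11/9]
R5 ← R5 − (2/9)·R3: [0, 0, 0, 4/9]
R6 ← R6 − (4/3)·R3: [0, 0, 0, -1/3]
R5 ← R5 − (4/11)·R4: [0, 0, 0, 0]
R6 ← R6 + (3/11)·R4: [0, 0, 0, 0]
Echelon form has 4 nonzero rows, so rank(A) = 4.
The row space has dimension equal to the rank: 4.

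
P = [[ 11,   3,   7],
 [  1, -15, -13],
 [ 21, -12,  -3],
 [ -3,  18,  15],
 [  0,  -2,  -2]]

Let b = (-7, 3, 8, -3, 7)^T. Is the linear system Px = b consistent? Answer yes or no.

Row reduce the augmented matrix [P | b].
R2 ← R2 − (1/11)·R1: [0, -168/11, -150/11, 40/11]
R3 ← R3 − (21/11)·R1: [0, -195/11, -180/11, 235/11]
R4 ← R4 + (3/11)·R1: [0, 207/11, 186/11, -54/11]
R3 ← R3 − (65/56)·R2: [0, 0, -15/28, 120/7]
R4 ← R4 + (69/56)·R2: [0, 0, 3/28, -3/7]
R5 ← R5 − (11/84)·R2: [0, 0, -3/14, 137/21]
R4 ← R4 + (1/5)·R3: [0, 0, 0, 3]
R5 ← R5 − (2/5)·R3: [0, 0, 0, -1/3]
R5 ← R5 + (1/9)·R4: [0, 0, 0, 0]
The echelon form has 4 nonzero rows; the last pivot sits in the augmented column, so rank(P) = 3 but rank([P|b]) = 4.
Since the ranks differ, the system is inconsistent.

no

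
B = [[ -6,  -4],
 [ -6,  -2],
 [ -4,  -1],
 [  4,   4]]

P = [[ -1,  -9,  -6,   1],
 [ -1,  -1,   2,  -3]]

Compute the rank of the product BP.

First compute BP:
[[ 10,  58,  28,   6],
 [  8,  56,  32,   0],
 [  5,  37,  22,  -1],
 [ -8, -40, -16,  -8]]
Now row reduce the product.
R2 ← R2 − (4/5)·R1: [0, 48/5, 48/5, -24/5]
R3 ← R3 − (1/2)·R1: [0, 8, 8, -4]
R4 ← R4 + (4/5)·R1: [0, 32/5, 32/5, -16/5]
R3 ← R3 − (5/6)·R2: [0, 0, 0, 0]
R4 ← R4 − (2/3)·R2: [0, 0, 0, 0]
2 nonzero rows, so rank(BP) = 2.

2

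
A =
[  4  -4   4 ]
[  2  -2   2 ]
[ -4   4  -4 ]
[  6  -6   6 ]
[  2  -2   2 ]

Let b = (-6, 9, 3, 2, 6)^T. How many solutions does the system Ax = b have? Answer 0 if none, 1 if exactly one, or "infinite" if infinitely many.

0

Row reduce the augmented matrix [A | b].
R2 ← R2 − (1/2)·R1: [0, 0, 0, 12]
R3 ← R3 + R1: [0, 0, 0, -3]
R4 ← R4 − (3/2)·R1: [0, 0, 0, 11]
R5 ← R5 − (1/2)·R1: [0, 0, 0, 9]
R3 ← R3 + (1/4)·R2: [0, 0, 0, 0]
R4 ← R4 − (11/12)·R2: [0, 0, 0, 0]
R5 ← R5 − (3/4)·R2: [0, 0, 0, 0]
The echelon form has 2 nonzero rows; the last pivot sits in the augmented column, so rank(A) = 1 but rank([A|b]) = 2.
Since the ranks differ, the system is inconsistent.
It has no solutions.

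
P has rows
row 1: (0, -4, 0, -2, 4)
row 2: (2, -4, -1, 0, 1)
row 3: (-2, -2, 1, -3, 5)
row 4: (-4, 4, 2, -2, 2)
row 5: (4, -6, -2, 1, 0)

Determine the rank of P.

2

Row reduce to echelon form.
Swap R1 ↔ R2
R3 ← R3 + R1: [0, -6, 0, -3, 6]
R4 ← R4 + (2)·R1: [0, -4, 0, -2, 4]
R5 ← R5 − (2)·R1: [0, 2, 0, 1, -2]
R3 ← R3 − (3/2)·R2: [0, 0, 0, 0, 0]
R4 ← R4 − R2: [0, 0, 0, 0, 0]
R5 ← R5 + (1/2)·R2: [0, 0, 0, 0, 0]
Echelon form has 2 nonzero rows, so rank(P) = 2.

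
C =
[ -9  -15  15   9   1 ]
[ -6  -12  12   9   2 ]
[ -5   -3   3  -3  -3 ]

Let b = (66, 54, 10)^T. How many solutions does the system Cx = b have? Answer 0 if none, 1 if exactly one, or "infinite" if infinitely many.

infinite

Row reduce the augmented matrix [C | b].
R2 ← R2 − (2/3)·R1: [0, -2, 2, 3, 4/3, 10]
R3 ← R3 − (5/9)·R1: [0, 16/3, -16/3, -8, -32/9, -80/3]
R3 ← R3 + (8/3)·R2: [0, 0, 0, 0, 0, 0]
The echelon form has 2 nonzero rows, and every pivot lies in the first 5 columns, so rank(C) = rank([C|b]) = 2.
The system is consistent.
rank = 2 < 5 unknowns, so there are infinitely many solutions.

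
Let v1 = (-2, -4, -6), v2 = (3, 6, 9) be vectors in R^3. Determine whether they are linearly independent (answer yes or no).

Form the matrix with these vectors as rows and row reduce.
R2 ← R2 + (3/2)·R1: [0, 0, 0]
1 nonzero row, so the 2 vectors span a space of dimension 1.
Since 1 < 2, the vectors are linearly dependent.

no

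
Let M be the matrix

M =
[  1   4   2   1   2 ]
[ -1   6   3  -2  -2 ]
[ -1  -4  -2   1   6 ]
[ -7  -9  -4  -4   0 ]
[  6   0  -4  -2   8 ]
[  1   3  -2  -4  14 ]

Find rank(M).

Row reduce to echelon form.
R2 ← R2 + R1: [0, 10, 5, -1, 0]
R3 ← R3 + R1: [0, 0, 0, 2, 8]
R4 ← R4 + (7)·R1: [0, 19, 10, 3, 14]
R5 ← R5 − (6)·R1: [0, -24, -16, -8, -4]
R6 ← R6 − R1: [0, -1, -4, -5, 12]
R4 ← R4 − (19/10)·R2: [0, 0, 1/2, 49/10, 14]
R5 ← R5 + (12/5)·R2: [0, 0, -4, -52/5, -4]
R6 ← R6 + (1/10)·R2: [0, 0, -7/2, -51/10, 12]
Swap R3 ↔ R4
R5 ← R5 + (8)·R3: [0, 0, 0, 144/5, 108]
R6 ← R6 + (7)·R3: [0, 0, 0, 146/5, 110]
R5 ← R5 − (72/5)·R4: [0, 0, 0, 0, -36/5]
R6 ← R6 − (73/5)·R4: [0, 0, 0, 0, -34/5]
R6 ← R6 − (17/18)·R5: [0, 0, 0, 0, 0]
Echelon form has 5 nonzero rows, so rank(M) = 5.

5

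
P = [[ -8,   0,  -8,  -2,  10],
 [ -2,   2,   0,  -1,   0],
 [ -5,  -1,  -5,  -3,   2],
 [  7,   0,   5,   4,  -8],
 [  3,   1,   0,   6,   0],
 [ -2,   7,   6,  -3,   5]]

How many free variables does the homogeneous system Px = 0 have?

0

Row reduce to echelon form.
R2 ← R2 − (1/4)·R1: [0, 2, 2, -1/2, -5/2]
R3 ← R3 − (5/8)·R1: [0, -1, 0, -7/4, -17/4]
R4 ← R4 + (7/8)·R1: [0, 0, -2, 9/4, 3/4]
R5 ← R5 + (3/8)·R1: [0, 1, -3, 21/4, 15/4]
R6 ← R6 − (1/4)·R1: [0, 7, 8, -5/2, 5/2]
R3 ← R3 + (1/2)·R2: [0, 0, 1, -2, -11/2]
R5 ← R5 − (1/2)·R2: [0, 0, -4, 11/2, 5]
R6 ← R6 − (7/2)·R2: [0, 0, 1, -3/4, 45/4]
R4 ← R4 + (2)·R3: [0, 0, 0, -7/4, -41/4]
R5 ← R5 + (4)·R3: [0, 0, 0, -5/2, -17]
R6 ← R6 − R3: [0, 0, 0, 5/4, 67/4]
R5 ← R5 − (10/7)·R4: [0, 0, 0, 0, -33/14]
R6 ← R6 + (5/7)·R4: [0, 0, 0, 0, 66/7]
R6 ← R6 + (4)·R5: [0, 0, 0, 0, 0]
5 nonzero rows, so rank(P) = 5.
P has 5 columns; by rank–nullity, nullity = 5 − 5 = 0.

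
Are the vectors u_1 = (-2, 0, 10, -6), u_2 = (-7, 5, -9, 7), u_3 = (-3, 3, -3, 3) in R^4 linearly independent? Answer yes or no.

Form the matrix with these vectors as rows and row reduce.
R2 ← R2 − (7/2)·R1: [0, 5, -44, 28]
R3 ← R3 − (3/2)·R1: [0, 3, -18, 12]
R3 ← R3 − (3/5)·R2: [0, 0, 42/5, -24/5]
3 nonzero rows, so the 3 vectors span a space of dimension 3.
Since 3 = 3, the vectors are linearly independent.

yes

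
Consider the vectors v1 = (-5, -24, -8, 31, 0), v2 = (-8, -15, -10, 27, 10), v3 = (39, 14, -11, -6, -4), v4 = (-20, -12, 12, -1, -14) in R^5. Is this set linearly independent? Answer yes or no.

yes

Form the matrix with these vectors as rows and row reduce.
R2 ← R2 − (8/5)·R1: [0, 117/5, 14/5, -113/5, 10]
R3 ← R3 + (39/5)·R1: [0, -866/5, -367/5, 1179/5, -4]
R4 ← R4 − (4)·R1: [0, 84, 44, -125, -14]
R3 ← R3 + (866/117)·R2: [0, 0, -6163/117, 8017/117, 8192/117]
R4 ← R4 − (140/39)·R2: [0, 0, 1324/39, -1711/39, -1946/39]
R4 ← R4 + (3972/6163)·R3: [0, 0, 0, 1785/6163, -29410/6163]
4 nonzero rows, so the 4 vectors span a space of dimension 4.
Since 4 = 4, the vectors are linearly independent.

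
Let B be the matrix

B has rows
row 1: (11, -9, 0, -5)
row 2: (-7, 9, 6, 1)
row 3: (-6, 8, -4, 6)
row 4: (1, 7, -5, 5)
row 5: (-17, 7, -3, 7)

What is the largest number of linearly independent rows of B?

Row reduce to echelon form.
R2 ← R2 + (7/11)·R1: [0, 36/11, 6, -24/11]
R3 ← R3 + (6/11)·R1: [0, 34/11, -4, 36/11]
R4 ← R4 − (1/11)·R1: [0, 86/11, -5, 60/11]
R5 ← R5 + (17/11)·R1: [0, -76/11, -3, -8/11]
R3 ← R3 − (17/18)·R2: [0, 0, -29/3, 16/3]
R4 ← R4 − (43/18)·R2: [0, 0, -58/3, 32/3]
R5 ← R5 + (19/9)·R2: [0, 0, 29/3, -16/3]
R4 ← R4 − (2)·R3: [0, 0, 0, 0]
R5 ← R5 + R3: [0, 0, 0, 0]
Echelon form has 3 nonzero rows, so rank(B) = 3.
The rank gives the maximum number of linearly independent rows: 3.

3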